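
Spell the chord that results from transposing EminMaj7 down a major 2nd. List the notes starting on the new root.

Transposed root: E → D (major 2nd down). So we spell D minor-major seventh:
Root: D
Minor 3rd (3rd): F
Perfect 5th (5th): A
Major 7th (7th): C#

D F A C#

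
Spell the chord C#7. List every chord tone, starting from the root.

C#7: dominant seventh on C#.
C# — root
E# — major 3rd
G# — perfect 5th
B — minor 7th

C# – E# – G# – B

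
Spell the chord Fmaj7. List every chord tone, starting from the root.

F A C E

Root F, quality major seventh:
F — root
A — major 3rd
C — perfect 5th
E — major 7th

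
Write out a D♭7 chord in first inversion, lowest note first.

D♭7 = Db–F–Ab–Cb; first inversion → third (F) lowest.

F – Ab – Cb – Db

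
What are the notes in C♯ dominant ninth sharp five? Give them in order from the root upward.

C# E# G## B D#

C♯ dominant ninth sharp five: dominant ninth sharp five on C#.
Root: C#
Major 3rd (3rd): E#
Augmented 5th (5th): G##
Minor 7th (7th): B
Major 9th (9th): D#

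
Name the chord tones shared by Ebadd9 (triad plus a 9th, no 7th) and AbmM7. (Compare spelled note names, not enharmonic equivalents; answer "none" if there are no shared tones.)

Ebadd9 = Eb, G, Bb, F.
AbmM7 = Ab, Cb, Eb, G.
Shared: Eb, G.

Eb  G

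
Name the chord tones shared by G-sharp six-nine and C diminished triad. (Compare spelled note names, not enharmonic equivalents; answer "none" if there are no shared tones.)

none

G-sharp six-nine = G-sharp, B-sharp, D-sharp, E-sharp, A-sharp.
C diminished triad = C, E-flat, G-flat.
Shared: none.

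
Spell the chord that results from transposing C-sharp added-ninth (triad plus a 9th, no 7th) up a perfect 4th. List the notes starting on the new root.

Transposed root: C-sharp → F-sharp (perfect 4th up). So we spell F-sharp added-ninth:
- root: F-sharp
- major 3rd: A-sharp
- perfect 5th: C-sharp
- major 9th: G-sharp

F-sharp, A-sharp, C-sharp, G-sharp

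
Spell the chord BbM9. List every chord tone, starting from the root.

BbM9: major ninth on B♭.
root → B♭
3rd (major 3rd) → D
5th (perfect 5th) → F
7th (major 7th) → A
9th (major 9th) → C

B♭, D, F, A, C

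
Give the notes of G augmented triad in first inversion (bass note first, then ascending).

In root position, G augmented triad is G–B–D♯.
First inversion puts the third (B) in the bass.

B – D♯ – G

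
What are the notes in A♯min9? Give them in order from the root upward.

Root A#, quality minor ninth:
- root: A#
- minor 3rd: C#
- perfect 5th: E#
- minor 7th: G#
- major 9th: B#

A# – C# – E# – G# – B#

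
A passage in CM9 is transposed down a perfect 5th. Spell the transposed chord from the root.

C down a perfect 5th → F. New chord: F major ninth.
- root: F
- major 3rd: A
- perfect 5th: C
- major 7th: E
- major 9th: G

F – A – C – E – G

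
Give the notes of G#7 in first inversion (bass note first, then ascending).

B#, D#, F#, G#

In root position, G#7 is G#–B#–D#–F#.
First inversion puts the third (B#) in the bass.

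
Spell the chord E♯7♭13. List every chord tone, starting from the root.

E#, G##, B#, D#, C#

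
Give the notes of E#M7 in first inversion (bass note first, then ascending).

G𝄪, B♯, D𝄪, E♯

In root position, E#M7 is E♯–G𝄪–B♯–D𝄪.
First inversion puts the third (G𝄪) in the bass.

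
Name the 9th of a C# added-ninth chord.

Root of C# added-ninth = C#. The 9th is a major 9th: C# up a major 9th → D#.

D#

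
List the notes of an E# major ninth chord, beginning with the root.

E♯ G𝄪 B♯ D𝄪 F𝄪

E# major ninth is a major ninth built on E♯.
E♯ — root
G𝄪 — major 3rd
B♯ — perfect 5th
D𝄪 — major 7th
F𝄪 — major 9th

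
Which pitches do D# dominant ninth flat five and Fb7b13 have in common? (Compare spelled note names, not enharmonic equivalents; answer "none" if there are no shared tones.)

D# dominant ninth flat five = D#, F##, A, C#, E#.
Fb7b13 = Fb, Ab, Cb, Ebb, Dbb.
Shared: none.

none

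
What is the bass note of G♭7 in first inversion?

G♭7 = Gb–Bb–Db–Fb. First inversion → third in the bass = Bb.

Bb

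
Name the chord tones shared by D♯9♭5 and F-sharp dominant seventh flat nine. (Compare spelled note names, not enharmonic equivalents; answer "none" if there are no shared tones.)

C♯

D♯9♭5 = D♯, F𝄪, A, C♯, E♯.
F-sharp dominant seventh flat nine = F♯, A♯, C♯, E, G.
Shared: C♯.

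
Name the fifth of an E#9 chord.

B#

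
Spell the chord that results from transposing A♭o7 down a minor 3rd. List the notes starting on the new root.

F – Ab – Cb – Ebb

Transposed root: Ab → F (minor 3rd down). So we spell F diminished seventh:
Root: F
Minor 3rd (3rd): Ab
Diminished 5th (5th): Cb
Diminished 7th (7th): Ebb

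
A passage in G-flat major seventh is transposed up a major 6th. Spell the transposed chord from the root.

A major 6th up from G-flat is E-flat, so the new chord is E-flat major seventh.
root → E-flat
3rd (major 3rd) → G
5th (perfect 5th) → B-flat
7th (major 7th) → D

E-flat, G, B-flat, D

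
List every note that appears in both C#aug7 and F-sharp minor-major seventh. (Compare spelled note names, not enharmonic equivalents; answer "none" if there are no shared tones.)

C#aug7: C♯ E♯ G𝄪 B
F-sharp minor-major seventh: F♯ A C♯ E♯
Common to both → C♯, E♯.

C♯ – E♯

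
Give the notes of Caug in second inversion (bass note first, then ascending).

G#  C  E

In root position, Caug is C–E–G#.
Second inversion puts the fifth (G#) in the bass.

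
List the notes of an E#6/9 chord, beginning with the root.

E#6/9 is a six-nine built on E♯.
root → E♯
3rd (major 3rd) → G𝄪
5th (perfect 5th) → B♯
6th (major 6th) → C𝄪
9th (major 9th) → F𝄪

E♯  G𝄪  B♯  C𝄪  F𝄪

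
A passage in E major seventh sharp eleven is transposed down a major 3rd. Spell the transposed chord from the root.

E down a major 3rd → C. New chord: C major seventh sharp eleven.
root → C
3rd (major 3rd) → E
5th (perfect 5th) → G
7th (major 7th) → B
11th (augmented 11th) → F#

C E G B F#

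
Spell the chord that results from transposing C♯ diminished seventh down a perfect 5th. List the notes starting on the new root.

F-sharp, A, C, E-flat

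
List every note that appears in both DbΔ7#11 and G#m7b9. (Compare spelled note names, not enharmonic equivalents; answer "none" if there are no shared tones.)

none

DbΔ7#11: Db F Ab C G
G#m7b9: G# B D# F# A
Common to both → none.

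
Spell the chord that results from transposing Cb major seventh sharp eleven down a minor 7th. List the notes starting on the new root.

Db, F, Ab, C, G

Transposed root: Cb → Db (minor 7th down). So we spell Db major seventh sharp eleven:
Db — root
F — major 3rd
Ab — perfect 5th
C — major 7th
G — augmented 11th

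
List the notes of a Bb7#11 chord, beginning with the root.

B♭  D  F  A♭  E

Root B♭, quality dominant seventh sharp eleven:
- root: B♭
- major 3rd: D
- perfect 5th: F
- minor 7th: A♭
- augmented 11th: E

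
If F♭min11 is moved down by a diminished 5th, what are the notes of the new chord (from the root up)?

Bb Db F Ab C Eb

Fb down a diminished 5th → Bb. New chord: Bb minor eleventh.
- root: Bb
- minor 3rd: Db
- perfect 5th: F
- minor 7th: Ab
- major 9th: C
- perfect 11th: Eb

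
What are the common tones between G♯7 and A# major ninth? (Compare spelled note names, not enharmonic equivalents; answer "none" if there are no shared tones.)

B♯

G♯7 = G♯, B♯, D♯, F♯.
A# major ninth = A♯, C𝄪, E♯, G𝄪, B♯.
Shared: B♯.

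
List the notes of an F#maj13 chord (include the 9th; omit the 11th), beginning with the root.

F♯, A♯, C♯, E♯, G♯, D♯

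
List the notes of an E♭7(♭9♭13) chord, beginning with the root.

Eb, G, Bb, Db, Fb, Cb

Root Eb, quality dominant seventh flat nine flat thirteen:
Eb — root
G — major 3rd
Bb — perfect 5th
Db — minor 7th
Fb — minor 9th
Cb — minor 13th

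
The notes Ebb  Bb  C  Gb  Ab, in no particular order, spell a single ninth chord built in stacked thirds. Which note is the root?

Ab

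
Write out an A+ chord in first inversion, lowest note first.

C♯  E♯  A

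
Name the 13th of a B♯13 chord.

G##

B♯13 is built on B#; its 13th is a major 13th above the root.
A sixth above B uses the letter G, and the major 13th above B# is G##.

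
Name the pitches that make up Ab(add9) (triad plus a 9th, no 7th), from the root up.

A♭, C, E♭, B♭

Ab(add9): added-ninth on A♭.
- root: A♭
- major 3rd: C
- perfect 5th: E♭
- major 9th: B♭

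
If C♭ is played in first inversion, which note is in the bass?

Eb

C♭ = Cb–Eb–Gb. First inversion → third in the bass = Eb.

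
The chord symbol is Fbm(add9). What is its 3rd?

Abb

Fbm(add9) is built on Fb; its 3rd is a minor 3rd above the root.
A third above F uses the letter A, and the minor 3rd above Fb is Abb.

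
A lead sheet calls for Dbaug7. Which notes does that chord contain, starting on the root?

Db – F – A – Cb

Dbaug7: augmented seventh on Db.
Root: Db
Major 3rd (3rd): F
Augmented 5th (5th): A
Minor 7th (7th): Cb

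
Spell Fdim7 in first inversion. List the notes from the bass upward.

A♭  C♭  E𝄫  F

In root position, Fdim7 is F–A♭–C♭–E𝄫.
First inversion puts the third (A♭) in the bass.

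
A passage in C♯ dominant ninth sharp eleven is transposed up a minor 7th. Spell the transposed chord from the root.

B – D-sharp – F-sharp – A – C-sharp – E-sharp

Transposed root: C-sharp → B (minor 7th up). So we spell B dominant ninth sharp eleven:
Root: B
Major 3rd (3rd): D-sharp
Perfect 5th (5th): F-sharp
Minor 7th (7th): A
Major 9th (9th): C-sharp
Augmented 11th (11th): E-sharp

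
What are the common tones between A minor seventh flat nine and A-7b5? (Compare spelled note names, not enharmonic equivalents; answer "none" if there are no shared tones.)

A C G

A minor seventh flat nine = A, C, E, G, Bb.
A-7b5 = A, C, Eb, G.
Shared: A, C, G.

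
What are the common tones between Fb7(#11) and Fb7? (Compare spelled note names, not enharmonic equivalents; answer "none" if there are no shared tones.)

Fb, Ab, Cb, Ebb

Fb7(#11): Fb Ab Cb Ebb Bb
Fb7: Fb Ab Cb Ebb
Common to both → Fb, Ab, Cb, Ebb.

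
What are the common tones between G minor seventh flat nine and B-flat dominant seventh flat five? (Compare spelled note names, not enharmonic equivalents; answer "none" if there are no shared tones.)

B-flat, D, A-flat

G minor seventh flat nine = G, B-flat, D, F, A-flat.
B-flat dominant seventh flat five = B-flat, D, F-flat, A-flat.
Shared: B-flat, D, A-flat.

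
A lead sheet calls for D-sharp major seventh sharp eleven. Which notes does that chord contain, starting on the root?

D-sharp, F-double-sharp, A-sharp, C-double-sharp, G-double-sharp

D-sharp major seventh sharp eleven: major seventh sharp eleven on D-sharp.
- root: D-sharp
- major 3rd: F-double-sharp
- perfect 5th: A-sharp
- major 7th: C-double-sharp
- augmented 11th: G-double-sharp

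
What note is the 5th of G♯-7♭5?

G♯-7♭5 is built on G#; its 5th is a diminished 5th above the root.
A fifth above G uses the letter D, and the diminished 5th above G# is D.

D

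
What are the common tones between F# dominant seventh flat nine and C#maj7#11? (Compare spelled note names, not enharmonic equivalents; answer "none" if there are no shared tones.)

C♯

F# dominant seventh flat nine = F♯, A♯, C♯, E, G.
C#maj7#11 = C♯, E♯, G♯, B♯, F𝄪.
Shared: C♯.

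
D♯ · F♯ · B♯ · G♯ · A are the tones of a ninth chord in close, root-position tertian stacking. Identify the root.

G♯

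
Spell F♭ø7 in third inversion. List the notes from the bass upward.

Ebb, Fb, Abb, Cbb

F♭ø7 = Fb–Abb–Cbb–Ebb; third inversion → seventh (Ebb) lowest.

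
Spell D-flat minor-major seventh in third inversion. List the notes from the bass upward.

C – Db – Fb – Ab

In root position, D-flat minor-major seventh is Db–Fb–Ab–C.
Third inversion puts the seventh (C) in the bass.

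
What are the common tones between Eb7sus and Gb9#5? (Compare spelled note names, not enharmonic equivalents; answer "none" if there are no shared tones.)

A♭, B♭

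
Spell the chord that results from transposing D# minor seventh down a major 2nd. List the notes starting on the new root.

C-sharp – E – G-sharp – B

D-sharp down a major 2nd → C-sharp. New chord: C-sharp minor seventh.
- root: C-sharp
- minor 3rd: E
- perfect 5th: G-sharp
- minor 7th: B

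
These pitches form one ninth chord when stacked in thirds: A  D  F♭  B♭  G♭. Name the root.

G♭

Stacking in thirds gives G♭ – B♭ – D – F♭ – A, so G♭ is the root — G♭ dominant seventh sharp nine sharp five.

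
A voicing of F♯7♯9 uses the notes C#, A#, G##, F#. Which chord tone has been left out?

E

The full F♯7♯9 chord is F#, A#, C#, E, G##.
Comparing with the voicing, the minor 7th (7th) — E — is absent.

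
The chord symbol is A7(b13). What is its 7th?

G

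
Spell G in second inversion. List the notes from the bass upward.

G = G–B–D; second inversion → fifth (D) lowest.

D – G – B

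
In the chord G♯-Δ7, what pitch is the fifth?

D#

G♯-Δ7 is built on G#; its 5th is a perfect 5th above the root.
A fifth above G uses the letter D, and the perfect 5th above G# is D#.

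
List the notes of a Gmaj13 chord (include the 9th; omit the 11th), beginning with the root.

Gmaj13 is a major thirteenth built on G.
root → G
3rd (major 3rd) → B
5th (perfect 5th) → D
7th (major 7th) → F#
9th (major 9th) → A
13th (major 13th) → E

G  B  D  F#  A  E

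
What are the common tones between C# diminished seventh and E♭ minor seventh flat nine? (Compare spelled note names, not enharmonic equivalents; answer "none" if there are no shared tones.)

B-flat

C# diminished seventh: C-sharp E G B-flat
E♭ minor seventh flat nine: E-flat G-flat B-flat D-flat F-flat
Common to both → B-flat.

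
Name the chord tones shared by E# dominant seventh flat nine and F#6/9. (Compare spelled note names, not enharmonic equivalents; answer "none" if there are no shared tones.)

D#  F#

E# dominant seventh flat nine = E#, G##, B#, D#, F#.
F#6/9 = F#, A#, C#, D#, G#.
Shared: D#, F#.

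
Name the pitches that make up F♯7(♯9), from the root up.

F♯7(♯9): dominant seventh sharp nine on F#.
Root: F#
Major 3rd (3rd): A#
Perfect 5th (5th): C#
Minor 7th (7th): E
Augmented 9th (9th): G##

F#  A#  C#  E  G##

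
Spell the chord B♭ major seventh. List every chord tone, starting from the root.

Bb, D, F, A

B♭ major seventh is a major seventh built on Bb.
Bb — root
D — major 3rd
F — perfect 5th
A — major 7th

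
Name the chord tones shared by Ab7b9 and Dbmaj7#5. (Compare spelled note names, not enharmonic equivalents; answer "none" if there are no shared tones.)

C

Ab7b9: A♭ C E♭ G♭ B𝄫
Dbmaj7#5: D♭ F A C
Common to both → C.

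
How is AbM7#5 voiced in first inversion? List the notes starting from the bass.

C E G Ab

AbM7#5 = Ab–C–E–G; first inversion → third (C) lowest.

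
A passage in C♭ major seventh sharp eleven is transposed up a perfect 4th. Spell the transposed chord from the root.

F-flat – A-flat – C-flat – E-flat – B-flat

Transposed root: C-flat → F-flat (perfect 4th up). So we spell F-flat major seventh sharp eleven:
- root: F-flat
- major 3rd: A-flat
- perfect 5th: C-flat
- major 7th: E-flat
- augmented 11th: B-flat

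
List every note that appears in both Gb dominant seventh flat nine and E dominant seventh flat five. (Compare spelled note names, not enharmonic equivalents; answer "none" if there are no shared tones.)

B-flat

Gb dominant seventh flat nine = G-flat, B-flat, D-flat, F-flat, A-double-flat.
E dominant seventh flat five = E, G-sharp, B-flat, D.
Shared: B-flat.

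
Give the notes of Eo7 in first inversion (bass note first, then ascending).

G  Bb  Db  E

Eo7 = E–G–Bb–Db; first inversion → third (G) lowest.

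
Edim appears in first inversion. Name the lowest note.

G

Edim = E–G–Bb. First inversion → third in the bass = G.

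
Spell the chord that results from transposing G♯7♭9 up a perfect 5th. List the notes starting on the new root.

A perfect 5th up from G# is D#, so the new chord is D# dominant seventh flat nine.
root → D#
3rd (major 3rd) → F##
5th (perfect 5th) → A#
7th (minor 7th) → C#
9th (minor 9th) → E

D# – F## – A# – C# – E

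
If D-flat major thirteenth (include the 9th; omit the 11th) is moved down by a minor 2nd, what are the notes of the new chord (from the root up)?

C – E – G – B – D – A

A minor 2nd down from D♭ is C, so the new chord is C major thirteenth.
C — root
E — major 3rd
G — perfect 5th
B — major 7th
D — major 9th
A — major 13th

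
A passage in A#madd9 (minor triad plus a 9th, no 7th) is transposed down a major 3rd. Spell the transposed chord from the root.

A# down a major 3rd → F#. New chord: F# minor added-ninth.
Root: F#
Minor 3rd (3rd): A
Perfect 5th (5th): C#
Major 9th (9th): G#

F# – A – C# – G#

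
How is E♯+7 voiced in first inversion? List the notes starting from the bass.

G## B## D# E#

E♯+7 = E#–G##–B##–D#; first inversion → third (G##) lowest.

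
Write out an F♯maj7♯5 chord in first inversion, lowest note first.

A#  C##  E#  F#

F♯maj7♯5 = F#–A#–C##–E#; first inversion → third (A#) lowest.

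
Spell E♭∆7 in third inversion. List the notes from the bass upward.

D, Eb, G, Bb

E♭∆7 = Eb–G–Bb–D; third inversion → seventh (D) lowest.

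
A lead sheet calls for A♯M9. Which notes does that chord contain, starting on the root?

A♯M9 is a major ninth built on A#.
root → A#
3rd (major 3rd) → C##
5th (perfect 5th) → E#
7th (major 7th) → G##
9th (major 9th) → B#

A# – C## – E# – G## – B#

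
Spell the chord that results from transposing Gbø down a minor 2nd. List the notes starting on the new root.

F, Ab, Cb, Eb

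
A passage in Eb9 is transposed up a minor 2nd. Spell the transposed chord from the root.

F♭  A♭  C♭  E𝄫  G♭

A minor 2nd up from E♭ is F♭, so the new chord is F♭ dominant ninth.
F♭ — root
A♭ — major 3rd
C♭ — perfect 5th
E𝄫 — minor 7th
G♭ — major 9th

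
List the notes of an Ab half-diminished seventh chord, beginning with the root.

A-flat, C-flat, E-double-flat, G-flat

Ab half-diminished seventh: half-diminished seventh on A-flat.
A-flat — root
C-flat — minor 3rd
E-double-flat — diminished 5th
G-flat — minor 7th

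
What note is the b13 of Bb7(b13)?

Gb

Bb7(b13) is built on Bb; its 13th is a minor 13th above the root.
A sixth above B uses the letter G, and the minor 13th above Bb is Gb.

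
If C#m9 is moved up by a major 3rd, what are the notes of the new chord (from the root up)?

C# up a major 3rd → E#. New chord: E# minor ninth.
E# — root
G# — minor 3rd
B# — perfect 5th
D# — minor 7th
F## — major 9th

E# G# B# D# F##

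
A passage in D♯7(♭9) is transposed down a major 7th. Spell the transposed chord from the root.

E, G#, B, D, F

A major 7th down from D# is E, so the new chord is E dominant seventh flat nine.
E — root
G# — major 3rd
B — perfect 5th
D — minor 7th
F — minor 9th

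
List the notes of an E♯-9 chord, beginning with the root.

E# G# B# D# F##

E♯-9 is a minor ninth built on E#.
Root: E#
Minor 3rd (3rd): G#
Perfect 5th (5th): B#
Minor 7th (7th): D#
Major 9th (9th): F##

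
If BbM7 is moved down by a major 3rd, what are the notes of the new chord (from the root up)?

Gb, Bb, Db, F

Bb down a major 3rd → Gb. New chord: Gb major seventh.
Gb — root
Bb — major 3rd
Db — perfect 5th
F — major 7th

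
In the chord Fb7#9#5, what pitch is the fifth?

C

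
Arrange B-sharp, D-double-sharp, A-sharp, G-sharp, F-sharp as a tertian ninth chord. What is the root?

Stacking in thirds gives G-sharp – B-sharp – D-double-sharp – F-sharp – A-sharp, so G-sharp is the root — G-sharp dominant ninth sharp five.

G-sharp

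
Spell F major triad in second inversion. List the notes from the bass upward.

C F A

In root position, F major triad is F–A–C.
Second inversion puts the fifth (C) in the bass.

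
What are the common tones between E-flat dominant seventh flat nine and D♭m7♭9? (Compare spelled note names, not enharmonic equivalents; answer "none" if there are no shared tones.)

E-flat dominant seventh flat nine = Eb, G, Bb, Db, Fb.
D♭m7♭9 = Db, Fb, Ab, Cb, Ebb.
Shared: Db, Fb.

Db – Fb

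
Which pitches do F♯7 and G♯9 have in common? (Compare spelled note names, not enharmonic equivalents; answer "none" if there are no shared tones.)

F#, A#

F♯7 = F#, A#, C#, E.
G♯9 = G#, B#, D#, F#, A#.
Shared: F#, A#.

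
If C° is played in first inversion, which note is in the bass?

C° in root position is C–Eb–Gb.
First inversion places the third in the bass, which is Eb.

Eb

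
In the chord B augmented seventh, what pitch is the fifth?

B augmented seventh is built on B; its 5th is an augmented 5th above the root.
A fifth above B uses the letter F, and the augmented 5th above B is F##.

F##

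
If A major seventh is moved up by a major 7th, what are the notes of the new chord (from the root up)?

A major 7th up from A is G♯, so the new chord is G♯ major seventh.
Root: G♯
Major 3rd (3rd): B♯
Perfect 5th (5th): D♯
Major 7th (7th): F𝄪

G♯  B♯  D♯  F𝄪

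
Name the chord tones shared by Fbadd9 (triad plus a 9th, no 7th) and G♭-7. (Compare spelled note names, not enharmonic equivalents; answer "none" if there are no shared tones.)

Fb  Gb

Fbadd9 = Fb, Ab, Cb, Gb.
G♭-7 = Gb, Bbb, Db, Fb.
Shared: Fb, Gb.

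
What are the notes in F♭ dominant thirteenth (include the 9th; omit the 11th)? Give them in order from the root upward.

F♭ dominant thirteenth is a dominant thirteenth built on Fb.
Root: Fb
Major 3rd (3rd): Ab
Perfect 5th (5th): Cb
Minor 7th (7th): Ebb
Major 9th (9th): Gb
Major 13th (13th): Db

Fb Ab Cb Ebb Gb Db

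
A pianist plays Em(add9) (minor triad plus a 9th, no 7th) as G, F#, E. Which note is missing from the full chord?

B

Em(add9) = E, G, B, F#. The voicing lacks the 5th (perfect 5th), B.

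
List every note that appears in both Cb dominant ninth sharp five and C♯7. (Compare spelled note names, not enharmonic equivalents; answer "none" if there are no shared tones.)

Cb dominant ninth sharp five = Cb, Eb, G, Bbb, Db.
C♯7 = C#, E#, G#, B.
Shared: none.

none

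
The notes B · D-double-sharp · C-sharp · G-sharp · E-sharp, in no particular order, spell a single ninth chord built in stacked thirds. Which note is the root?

Stacking in thirds gives C-sharp – E-sharp – G-sharp – B – D-double-sharp, so C-sharp is the root — C-sharp dominant seventh sharp nine.

C-sharp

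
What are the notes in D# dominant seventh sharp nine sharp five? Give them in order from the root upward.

D# dominant seventh sharp nine sharp five: dominant seventh sharp nine sharp five on D-sharp.
root → D-sharp
3rd (major 3rd) → F-double-sharp
5th (augmented 5th) → A-double-sharp
7th (minor 7th) → C-sharp
9th (augmented 9th) → E-double-sharp

D-sharp, F-double-sharp, A-double-sharp, C-sharp, E-double-sharp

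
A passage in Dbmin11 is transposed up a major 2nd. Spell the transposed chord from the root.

Transposed root: Db → Eb (major 2nd up). So we spell Eb minor eleventh:
Eb — root
Gb — minor 3rd
Bb — perfect 5th
Db — minor 7th
F — major 9th
Ab — perfect 11th

Eb Gb Bb Db F Ab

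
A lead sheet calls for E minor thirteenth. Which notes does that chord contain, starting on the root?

E  G  B  D  F#  A  C#

E minor thirteenth is a minor thirteenth built on E.
- root: E
- minor 3rd: G
- perfect 5th: B
- minor 7th: D
- major 9th: F#
- perfect 11th: A
- major 13th: C#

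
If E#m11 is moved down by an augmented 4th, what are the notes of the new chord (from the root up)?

An augmented 4th down from E# is B, so the new chord is B minor eleventh.
- root: B
- minor 3rd: D
- perfect 5th: F#
- minor 7th: A
- major 9th: C#
- perfect 11th: E

B – D – F# – A – C# – E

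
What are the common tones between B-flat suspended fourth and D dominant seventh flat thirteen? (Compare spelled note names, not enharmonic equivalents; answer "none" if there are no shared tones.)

B♭

B-flat suspended fourth: B♭ E♭ F
D dominant seventh flat thirteen: D F♯ A C B♭
Common to both → B♭.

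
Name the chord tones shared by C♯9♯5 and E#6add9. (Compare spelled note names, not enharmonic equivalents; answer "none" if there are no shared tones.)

E#, G##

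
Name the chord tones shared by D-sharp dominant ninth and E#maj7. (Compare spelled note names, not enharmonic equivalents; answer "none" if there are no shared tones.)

D-sharp dominant ninth: D# F## A# C# E#
E#maj7: E# G## B# D##
Common to both → E#.

E#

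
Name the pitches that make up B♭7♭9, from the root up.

B♭7♭9: dominant seventh flat nine on B♭.
B♭ — root
D — major 3rd
F — perfect 5th
A♭ — minor 7th
C♭ — minor 9th

B♭ – D – F – A♭ – C♭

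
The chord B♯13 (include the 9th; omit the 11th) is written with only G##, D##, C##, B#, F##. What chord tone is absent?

The full B♯13 chord is B#, D##, F##, A#, C##, G##.
Comparing with the voicing, the minor 7th (7th) — A# — is absent.

A#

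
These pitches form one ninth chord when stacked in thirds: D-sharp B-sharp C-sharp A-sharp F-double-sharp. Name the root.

B-sharp

Arranged so that each adjacent pair is a third by letter name: B-sharp – D-sharp – F-double-sharp – A-sharp – C-sharp.
The bottom of that stack, B-sharp, is the root (this is B-sharp minor seventh flat nine).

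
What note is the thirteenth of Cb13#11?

Ab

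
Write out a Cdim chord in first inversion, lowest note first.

Cdim = C–E♭–G♭; first inversion → third (E♭) lowest.

E♭ – G♭ – C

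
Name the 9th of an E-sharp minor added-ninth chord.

F##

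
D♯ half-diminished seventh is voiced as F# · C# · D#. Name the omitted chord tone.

A

The full D♯ half-diminished seventh chord is D#, F#, A, C#.
Comparing with the voicing, the diminished 5th (5th) — A — is absent.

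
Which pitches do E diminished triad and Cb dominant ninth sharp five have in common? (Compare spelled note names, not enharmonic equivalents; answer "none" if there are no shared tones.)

E diminished triad: E G B-flat
Cb dominant ninth sharp five: C-flat E-flat G B-double-flat D-flat
Common to both → G.

G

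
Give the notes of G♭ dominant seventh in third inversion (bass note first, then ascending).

Fb, Gb, Bb, Db

In root position, G♭ dominant seventh is Gb–Bb–Db–Fb.
Third inversion puts the seventh (Fb) in the bass.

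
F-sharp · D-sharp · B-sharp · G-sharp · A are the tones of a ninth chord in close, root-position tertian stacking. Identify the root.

G-sharp

Stacking in thirds gives G-sharp – B-sharp – D-sharp – F-sharp – A, so G-sharp is the root — G-sharp dominant seventh flat nine.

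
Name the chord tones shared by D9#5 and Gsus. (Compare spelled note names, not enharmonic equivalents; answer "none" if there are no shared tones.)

D9#5: D F# A# C E
Gsus: G C D
Common to both → D, C.

D, C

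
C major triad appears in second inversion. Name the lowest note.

G

C major triad in root position is C–E–G.
Second inversion places the fifth in the bass, which is G.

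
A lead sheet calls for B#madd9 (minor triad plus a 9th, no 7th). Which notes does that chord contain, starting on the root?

B#madd9 is a minor added-ninth built on B#.
B# — root
D# — minor 3rd
F## — perfect 5th
C## — major 9th

B#  D#  F##  C##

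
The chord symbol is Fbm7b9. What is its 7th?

Root of Fbm7b9 = F♭. The 7th is a minor 7th: F♭ up a minor 7th → E𝄫.

E𝄫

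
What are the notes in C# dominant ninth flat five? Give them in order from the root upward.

C-sharp, E-sharp, G, B, D-sharp

C# dominant ninth flat five is a dominant ninth flat five built on C-sharp.
C-sharp — root
E-sharp — major 3rd
G — diminished 5th
B — minor 7th
D-sharp — major 9th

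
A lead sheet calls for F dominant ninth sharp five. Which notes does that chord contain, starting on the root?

F dominant ninth sharp five: dominant ninth sharp five on F.
Root: F
Major 3rd (3rd): A
Augmented 5th (5th): C-sharp
Minor 7th (7th): E-flat
Major 9th (9th): G

F A C-sharp E-flat G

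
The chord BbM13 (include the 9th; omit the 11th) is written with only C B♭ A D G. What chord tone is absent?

BbM13 = B♭, D, F, A, C, G. The voicing lacks the 5th (perfect 5th), F.

F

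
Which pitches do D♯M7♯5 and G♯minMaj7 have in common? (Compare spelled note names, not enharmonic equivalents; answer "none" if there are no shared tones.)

D♯ F𝄪

D♯M7♯5 = D♯, F𝄪, A𝄪, C𝄪.
G♯minMaj7 = G♯, B, D♯, F𝄪.
Shared: D♯, F𝄪.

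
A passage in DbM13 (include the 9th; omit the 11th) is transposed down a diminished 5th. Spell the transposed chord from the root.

G, B, D, F#, A, E

A diminished 5th down from Db is G, so the new chord is G major thirteenth.
- root: G
- major 3rd: B
- perfect 5th: D
- major 7th: F#
- major 9th: A
- major 13th: E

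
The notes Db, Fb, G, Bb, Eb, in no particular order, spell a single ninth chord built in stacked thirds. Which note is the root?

Eb

Stacking in thirds gives Eb – G – Bb – Db – Fb, so Eb is the root — Eb dominant seventh flat nine.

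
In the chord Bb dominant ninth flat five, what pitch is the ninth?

C

Root of Bb dominant ninth flat five = B♭. The 9th is a major 9th: B♭ up a major 9th → C.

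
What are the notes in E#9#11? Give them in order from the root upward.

E# – G## – B# – D# – F## – A##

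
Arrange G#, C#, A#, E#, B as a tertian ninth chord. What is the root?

A#

Stacking in thirds gives A# – C# – E# – G# – B, so A# is the root — A# minor seventh flat nine.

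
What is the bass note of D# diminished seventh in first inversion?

F#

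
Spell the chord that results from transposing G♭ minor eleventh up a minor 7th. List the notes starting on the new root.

Fb  Abb  Cb  Ebb  Gb  Bbb

Gb up a minor 7th → Fb. New chord: Fb minor eleventh.
Root: Fb
Minor 3rd (3rd): Abb
Perfect 5th (5th): Cb
Minor 7th (7th): Ebb
Major 9th (9th): Gb
Perfect 11th (11th): Bbb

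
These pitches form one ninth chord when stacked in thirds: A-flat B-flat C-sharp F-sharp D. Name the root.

Stacking in thirds gives B-flat – D – F-sharp – A-flat – C-sharp, so B-flat is the root — B-flat dominant seventh sharp nine sharp five.

B-flat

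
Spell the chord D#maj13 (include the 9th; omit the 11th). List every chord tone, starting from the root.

D# F## A# C## E# B#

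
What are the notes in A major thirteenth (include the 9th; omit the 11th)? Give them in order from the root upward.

A C# E G# B F#

A major thirteenth: major thirteenth on A.
A — root
C# — major 3rd
E — perfect 5th
G# — major 7th
B — major 9th
F# — major 13th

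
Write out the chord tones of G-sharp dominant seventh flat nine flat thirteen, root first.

Root G#, quality dominant seventh flat nine flat thirteen:
G# — root
B# — major 3rd
D# — perfect 5th
F# — minor 7th
A — minor 9th
E — minor 13th

G# – B# – D# – F# – A – E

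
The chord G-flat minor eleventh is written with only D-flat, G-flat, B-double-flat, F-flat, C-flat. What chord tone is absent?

A-flat

G-flat minor eleventh = G-flat, B-double-flat, D-flat, F-flat, A-flat, C-flat. The voicing lacks the 9th (major 9th), A-flat.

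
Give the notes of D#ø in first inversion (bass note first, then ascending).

D#ø = D♯–F♯–A–C♯; first inversion → third (F♯) lowest.

F♯ A C♯ D♯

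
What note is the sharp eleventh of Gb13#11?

Gb13#11 is built on Gb; its 11th is an augmented 11th above the root.
A fourth above G uses the letter C, and the augmented 11th above Gb is C.

C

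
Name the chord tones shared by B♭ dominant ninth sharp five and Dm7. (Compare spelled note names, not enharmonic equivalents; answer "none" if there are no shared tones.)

D, C

B♭ dominant ninth sharp five = Bb, D, F#, Ab, C.
Dm7 = D, F, A, C.
Shared: D, C.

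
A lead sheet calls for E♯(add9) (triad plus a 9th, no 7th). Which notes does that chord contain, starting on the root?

E#, G##, B#, F##

E♯(add9) is an added-ninth built on E#.
E# — root
G## — major 3rd
B# — perfect 5th
F## — major 9th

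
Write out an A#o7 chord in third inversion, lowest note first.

G A# C# E

A#o7 = A#–C#–E–G; third inversion → seventh (G) lowest.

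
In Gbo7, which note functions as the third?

Bbb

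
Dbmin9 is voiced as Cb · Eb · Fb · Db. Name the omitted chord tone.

Dbmin9 = Db, Fb, Ab, Cb, Eb. The voicing lacks the 5th (perfect 5th), Ab.

Ab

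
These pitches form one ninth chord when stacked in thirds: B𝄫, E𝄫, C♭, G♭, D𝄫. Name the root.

Stacking in thirds gives C♭ – E𝄫 – G♭ – B𝄫 – D𝄫, so C♭ is the root — C♭ minor seventh flat nine.

C♭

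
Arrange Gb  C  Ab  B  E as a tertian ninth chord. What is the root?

Ab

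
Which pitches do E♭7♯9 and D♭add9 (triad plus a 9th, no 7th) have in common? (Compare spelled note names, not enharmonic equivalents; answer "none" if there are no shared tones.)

E♭7♯9: Eb G Bb Db F#
D♭add9: Db F Ab Eb
Common to both → Eb, Db.

Eb, Db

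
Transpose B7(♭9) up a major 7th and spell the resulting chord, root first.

Transposed root: B → A# (major 7th up). So we spell A# dominant seventh flat nine:
root → A#
3rd (major 3rd) → C##
5th (perfect 5th) → E#
7th (minor 7th) → G#
9th (minor 9th) → B

A# – C## – E# – G# – B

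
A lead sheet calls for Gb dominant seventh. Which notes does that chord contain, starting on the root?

G-flat  B-flat  D-flat  F-flat

Root G-flat, quality dominant seventh:
Root: G-flat
Major 3rd (3rd): B-flat
Perfect 5th (5th): D-flat
Minor 7th (7th): F-flat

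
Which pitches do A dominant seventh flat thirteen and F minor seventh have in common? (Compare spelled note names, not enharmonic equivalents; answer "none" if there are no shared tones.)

A dominant seventh flat thirteen: A C-sharp E G F
F minor seventh: F A-flat C E-flat
Common to both → F.

F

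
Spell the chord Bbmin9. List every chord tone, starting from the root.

Root B♭, quality minor ninth:
Root: B♭
Minor 3rd (3rd): D♭
Perfect 5th (5th): F
Minor 7th (7th): A♭
Major 9th (9th): C

B♭, D♭, F, A♭, C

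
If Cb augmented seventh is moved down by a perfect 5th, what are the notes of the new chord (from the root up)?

A perfect 5th down from C-flat is F-flat, so the new chord is F-flat augmented seventh.
root → F-flat
3rd (major 3rd) → A-flat
5th (augmented 5th) → C
7th (minor 7th) → E-double-flat

F-flat, A-flat, C, E-double-flat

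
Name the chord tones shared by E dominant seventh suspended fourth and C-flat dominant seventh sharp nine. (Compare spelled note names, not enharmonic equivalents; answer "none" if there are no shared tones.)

E dominant seventh suspended fourth: E A B D
C-flat dominant seventh sharp nine: C-flat E-flat G-flat B-double-flat D
Common to both → D.

D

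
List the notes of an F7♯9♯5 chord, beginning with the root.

F7♯9♯5: dominant seventh sharp nine sharp five on F.
- root: F
- major 3rd: A
- augmented 5th: C#
- minor 7th: Eb
- augmented 9th: G#

F – A – C# – Eb – G#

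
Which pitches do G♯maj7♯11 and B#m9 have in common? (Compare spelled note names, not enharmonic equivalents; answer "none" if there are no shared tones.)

B# D# F## C##

G♯maj7♯11: G# B# D# F## C##
B#m9: B# D# F## A# C##
Common to both → B#, D#, F##, C##.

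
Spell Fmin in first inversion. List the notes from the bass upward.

Fmin = F–Ab–C; first inversion → third (Ab) lowest.

Ab – C – F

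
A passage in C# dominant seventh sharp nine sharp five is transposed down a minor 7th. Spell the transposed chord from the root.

D-sharp F-double-sharp A-double-sharp C-sharp E-double-sharp

C-sharp down a minor 7th → D-sharp. New chord: D-sharp dominant seventh sharp nine sharp five.
- root: D-sharp
- major 3rd: F-double-sharp
- augmented 5th: A-double-sharp
- minor 7th: C-sharp
- augmented 9th: E-double-sharp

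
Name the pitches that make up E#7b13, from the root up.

E♯  G𝄪  B♯  D♯  C♯

E#7b13: dominant seventh flat thirteen on E♯.
Root: E♯
Major 3rd (3rd): G𝄪
Perfect 5th (5th): B♯
Minor 7th (7th): D♯
Minor 13th (13th): C♯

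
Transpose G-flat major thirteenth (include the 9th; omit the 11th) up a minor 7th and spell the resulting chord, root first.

Fb, Ab, Cb, Eb, Gb, Db

Gb up a minor 7th → Fb. New chord: Fb major thirteenth.
root → Fb
3rd (major 3rd) → Ab
5th (perfect 5th) → Cb
7th (major 7th) → Eb
9th (major 9th) → Gb
13th (major 13th) → Db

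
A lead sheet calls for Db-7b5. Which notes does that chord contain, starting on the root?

Db, Fb, Abb, Cb

Db-7b5 is a half-diminished seventh built on Db.
Db — root
Fb — minor 3rd
Abb — diminished 5th
Cb — minor 7th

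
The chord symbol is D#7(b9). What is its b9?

E

Root of D#7(b9) = D#. The 9th is a minor 9th: D# up a minor 9th → E.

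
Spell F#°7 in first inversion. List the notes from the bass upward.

A, C, E♭, F♯

F#°7 = F♯–A–C–E♭; first inversion → third (A) lowest.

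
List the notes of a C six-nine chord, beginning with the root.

Root C, quality six-nine:
root → C
3rd (major 3rd) → E
5th (perfect 5th) → G
6th (major 6th) → A
9th (major 9th) → D

C, E, G, A, D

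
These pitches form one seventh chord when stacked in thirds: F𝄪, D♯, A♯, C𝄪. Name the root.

Stacking in thirds gives D♯ – F𝄪 – A♯ – C𝄪, so D♯ is the root — D♯ major seventh.

D♯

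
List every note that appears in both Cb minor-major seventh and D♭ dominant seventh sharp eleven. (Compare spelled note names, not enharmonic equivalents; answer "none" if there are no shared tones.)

C-flat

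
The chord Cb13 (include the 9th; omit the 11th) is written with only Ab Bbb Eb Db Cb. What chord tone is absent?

Gb

Cb13 = Cb, Eb, Gb, Bbb, Db, Ab. The voicing lacks the 5th (perfect 5th), Gb.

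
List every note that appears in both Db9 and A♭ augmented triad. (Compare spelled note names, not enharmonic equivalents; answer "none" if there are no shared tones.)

Db9 = D♭, F, A♭, C♭, E♭.
A♭ augmented triad = A♭, C, E.
Shared: A♭.

A♭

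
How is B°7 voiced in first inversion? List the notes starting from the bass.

B°7 = B–D–F–Ab; first inversion → third (D) lowest.

D, F, Ab, B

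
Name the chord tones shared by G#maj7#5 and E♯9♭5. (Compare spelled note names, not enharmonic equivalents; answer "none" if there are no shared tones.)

F##

G#maj7#5 = G#, B#, D##, F##.
E♯9♭5 = E#, G##, B, D#, F##.
Shared: F##.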